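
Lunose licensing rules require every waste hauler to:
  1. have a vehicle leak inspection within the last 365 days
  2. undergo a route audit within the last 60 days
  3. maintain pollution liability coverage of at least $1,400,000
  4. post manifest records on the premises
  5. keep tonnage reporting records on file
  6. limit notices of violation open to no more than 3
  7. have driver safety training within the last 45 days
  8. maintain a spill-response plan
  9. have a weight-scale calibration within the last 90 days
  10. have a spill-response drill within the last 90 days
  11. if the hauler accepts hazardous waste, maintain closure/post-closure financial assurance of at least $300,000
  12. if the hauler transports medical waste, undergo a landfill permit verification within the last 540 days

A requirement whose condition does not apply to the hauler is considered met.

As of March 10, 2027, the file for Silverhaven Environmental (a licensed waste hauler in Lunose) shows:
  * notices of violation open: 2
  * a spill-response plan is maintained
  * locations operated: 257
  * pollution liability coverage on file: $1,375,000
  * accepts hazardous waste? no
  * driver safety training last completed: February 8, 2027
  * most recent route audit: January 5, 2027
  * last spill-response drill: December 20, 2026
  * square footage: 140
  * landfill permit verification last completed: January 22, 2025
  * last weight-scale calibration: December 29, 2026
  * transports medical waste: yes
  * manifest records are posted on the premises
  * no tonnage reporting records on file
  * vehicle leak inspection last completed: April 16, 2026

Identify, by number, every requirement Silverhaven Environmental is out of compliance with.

1. vehicle leak inspection 328 days ago vs limit 365 → met
2. route audit 64 days ago vs limit 60 → not met
3. pollution liability coverage $1,375,000 < $1,400,000 → not met
4. manifest records present → met
5. tonnage reporting records absent → not met
6. notices of violation open 2 ≤ 3 → met
7. driver safety training 30 days ago vs limit 45 → met
8. spill-response plan present → met
9. weight-scale calibration 71 days ago vs limit 90 → met
10. spill-response drill 80 days ago vs limit 90 → met
11. condition 'accepts hazardous waste' does not hold → requirement n/a → met
12. condition 'transports medical waste' holds; landfill permit verification 777 days ago vs limit 540 → not met
Not met: 2, 3, 5, 12

2, 3, 5, 12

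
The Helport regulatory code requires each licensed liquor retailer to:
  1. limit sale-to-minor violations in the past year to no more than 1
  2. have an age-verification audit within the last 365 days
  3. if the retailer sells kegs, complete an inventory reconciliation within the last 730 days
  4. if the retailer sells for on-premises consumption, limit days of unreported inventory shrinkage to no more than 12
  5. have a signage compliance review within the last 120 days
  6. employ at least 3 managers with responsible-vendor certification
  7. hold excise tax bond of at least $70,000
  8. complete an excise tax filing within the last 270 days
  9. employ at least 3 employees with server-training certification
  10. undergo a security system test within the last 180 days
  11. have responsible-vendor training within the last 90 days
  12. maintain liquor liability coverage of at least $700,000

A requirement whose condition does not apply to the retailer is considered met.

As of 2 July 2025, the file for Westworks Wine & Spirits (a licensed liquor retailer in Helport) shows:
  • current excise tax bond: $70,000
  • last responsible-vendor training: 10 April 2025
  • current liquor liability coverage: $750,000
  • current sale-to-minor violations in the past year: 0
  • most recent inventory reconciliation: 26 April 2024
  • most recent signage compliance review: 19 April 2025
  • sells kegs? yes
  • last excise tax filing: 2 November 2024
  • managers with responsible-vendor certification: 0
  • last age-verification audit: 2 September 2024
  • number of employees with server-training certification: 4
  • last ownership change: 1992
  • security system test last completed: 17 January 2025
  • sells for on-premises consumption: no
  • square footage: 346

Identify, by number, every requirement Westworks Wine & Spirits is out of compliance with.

1. sale-to-minor violations in the past year 0 ≤ 1 → met
2. age-verification audit 303 days ago vs limit 365 → met
3. condition 'sells kegs' holds; inventory reconciliation 432 days ago vs limit 730 → met
4. condition 'sells for on-premises consumption' does not hold → requirement n/a → met
5. signage compliance review 74 days ago vs limit 120 → met
6. managers with responsible-vendor certification 0 < 3 → not met
7. excise tax bond $70,000 ≥ $70,000 → met
8. excise tax filing 242 days ago vs limit 270 → met
9. employees with server-training certification 4 ≥ 3 → met
10. security system test 166 days ago vs limit 180 → met
11. responsible-vendor training 83 days ago vs limit 90 → met
12. liquor liability coverage $750,000 ≥ $700,000 → met
Not met: 6

6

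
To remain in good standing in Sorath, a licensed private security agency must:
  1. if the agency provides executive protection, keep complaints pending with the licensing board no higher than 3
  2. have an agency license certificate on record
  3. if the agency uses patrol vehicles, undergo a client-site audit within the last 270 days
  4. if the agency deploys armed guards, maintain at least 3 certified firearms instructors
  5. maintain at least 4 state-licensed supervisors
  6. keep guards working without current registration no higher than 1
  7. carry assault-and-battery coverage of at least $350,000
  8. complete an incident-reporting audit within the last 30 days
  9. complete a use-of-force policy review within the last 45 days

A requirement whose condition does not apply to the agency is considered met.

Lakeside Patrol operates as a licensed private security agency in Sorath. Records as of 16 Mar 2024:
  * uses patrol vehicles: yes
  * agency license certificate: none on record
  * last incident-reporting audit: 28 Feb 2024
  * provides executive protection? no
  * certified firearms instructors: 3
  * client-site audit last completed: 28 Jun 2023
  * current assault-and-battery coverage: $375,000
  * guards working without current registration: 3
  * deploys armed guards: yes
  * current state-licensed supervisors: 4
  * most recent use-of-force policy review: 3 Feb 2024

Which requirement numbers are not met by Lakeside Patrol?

1. condition 'provides executive protection' does not hold → requirement n/a → met
2. agency license certificate absent → not met
3. condition 'uses patrol vehicles' holds; client-site audit 262 days ago vs limit 270 → met
4. condition 'deploys armed guards' holds; certified firearms instructors 3 ≥ 3 → met
5. state-licensed supervisors 4 ≥ 4 → met
6. guards working without current registration 3 > 1 → not met
7. assault-and-battery coverage $375,000 ≥ $350,000 → met
8. incident-reporting audit 17 days ago vs limit 30 → met
9. use-of-force policy review 42 days ago vs limit 45 → met
Not met: 2, 6

2, 6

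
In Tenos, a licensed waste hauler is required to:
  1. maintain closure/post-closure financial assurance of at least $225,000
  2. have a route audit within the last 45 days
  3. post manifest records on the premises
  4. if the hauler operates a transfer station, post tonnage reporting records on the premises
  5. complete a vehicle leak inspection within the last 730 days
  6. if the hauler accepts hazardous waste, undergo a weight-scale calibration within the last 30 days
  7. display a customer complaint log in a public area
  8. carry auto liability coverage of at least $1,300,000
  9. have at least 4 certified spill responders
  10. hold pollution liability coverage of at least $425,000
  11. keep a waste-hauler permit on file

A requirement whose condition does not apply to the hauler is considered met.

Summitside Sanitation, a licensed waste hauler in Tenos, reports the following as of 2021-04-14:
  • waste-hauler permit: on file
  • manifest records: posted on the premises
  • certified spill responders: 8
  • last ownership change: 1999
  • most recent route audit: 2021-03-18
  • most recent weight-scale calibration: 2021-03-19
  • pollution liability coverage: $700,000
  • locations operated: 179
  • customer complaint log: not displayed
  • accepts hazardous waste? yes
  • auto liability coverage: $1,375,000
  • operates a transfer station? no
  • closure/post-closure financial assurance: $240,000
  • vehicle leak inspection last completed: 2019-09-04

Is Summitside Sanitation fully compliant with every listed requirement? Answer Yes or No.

No

1. closure/post-closure financial assurance $240,000 ≥ $225,000 → met
2. route audit 27 days ago vs limit 45 → met
3. manifest records present → met
4. condition 'operates a transfer station' does not hold → requirement n/a → met
5. vehicle leak inspection 588 days ago vs limit 730 → met
6. condition 'accepts hazardous waste' holds; weight-scale calibration 26 days ago vs limit 30 → met
7. customer complaint log absent → not met
8. auto liability coverage $1,375,000 ≥ $1,300,000 → met
9. certified spill responders 8 ≥ 4 → met
10. pollution liability coverage $700,000 ≥ $425,000 → met
11. waste-hauler permit present → met
Not met: 7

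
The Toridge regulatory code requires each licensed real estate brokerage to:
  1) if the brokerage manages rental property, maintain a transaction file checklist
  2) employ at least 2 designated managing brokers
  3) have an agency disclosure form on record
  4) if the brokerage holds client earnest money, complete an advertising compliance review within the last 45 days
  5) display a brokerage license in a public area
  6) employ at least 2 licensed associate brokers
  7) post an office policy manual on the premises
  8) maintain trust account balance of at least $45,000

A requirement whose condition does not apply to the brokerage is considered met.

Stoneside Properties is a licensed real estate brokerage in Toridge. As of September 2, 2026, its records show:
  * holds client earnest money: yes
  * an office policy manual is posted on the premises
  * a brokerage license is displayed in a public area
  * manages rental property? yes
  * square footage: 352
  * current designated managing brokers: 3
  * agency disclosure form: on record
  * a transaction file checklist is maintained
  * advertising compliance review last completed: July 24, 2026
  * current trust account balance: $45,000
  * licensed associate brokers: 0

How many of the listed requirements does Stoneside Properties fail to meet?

1

1. condition 'manages rental property' holds; transaction file checklist present → met
2. designated managing brokers 3 ≥ 2 → met
3. agency disclosure form present → met
4. condition 'holds client earnest money' holds; advertising compliance review 40 days ago vs limit 45 → met
5. brokerage license present → met
6. licensed associate brokers 0 < 2 → not met
7. office policy manual present → met
8. trust account balance $45,000 ≥ $45,000 → met
Not met: 1 of 8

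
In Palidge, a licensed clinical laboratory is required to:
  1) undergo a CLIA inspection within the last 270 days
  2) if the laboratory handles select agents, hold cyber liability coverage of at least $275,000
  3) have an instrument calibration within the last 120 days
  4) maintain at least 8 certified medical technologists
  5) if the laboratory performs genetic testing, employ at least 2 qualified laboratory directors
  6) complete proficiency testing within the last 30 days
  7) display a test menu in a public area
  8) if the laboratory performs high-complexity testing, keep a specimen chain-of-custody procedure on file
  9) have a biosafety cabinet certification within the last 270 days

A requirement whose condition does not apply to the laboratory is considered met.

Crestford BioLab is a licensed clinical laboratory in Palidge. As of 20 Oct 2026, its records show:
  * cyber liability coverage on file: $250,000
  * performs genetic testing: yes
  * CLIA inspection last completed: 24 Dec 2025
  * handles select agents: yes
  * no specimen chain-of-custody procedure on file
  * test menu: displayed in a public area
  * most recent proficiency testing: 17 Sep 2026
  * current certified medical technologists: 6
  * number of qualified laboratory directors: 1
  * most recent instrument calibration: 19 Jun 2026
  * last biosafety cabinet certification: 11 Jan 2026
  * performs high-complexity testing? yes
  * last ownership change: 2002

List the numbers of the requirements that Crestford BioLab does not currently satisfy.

1. CLIA inspection 300 days ago vs limit 270 → not met
2. condition 'handles select agents' holds; cyber liability coverage $250,000 < $275,000 → not met
3. instrument calibration 123 days ago vs limit 120 → not met
4. certified medical technologists 6 < 8 → not met
5. condition 'performs genetic testing' holds; qualified laboratory directors 1 < 2 → not met
6. proficiency testing 33 days ago vs limit 30 → not met
7. test menu present → met
8. condition 'performs high-complexity testing' holds; specimen chain-of-custody procedure absent → not met
9. biosafety cabinet certification 282 days ago vs limit 270 → not met
Not met: 1, 2, 3, 4, 5, 6, 8, 9

1, 2, 3, 4, 5, 6, 8, 9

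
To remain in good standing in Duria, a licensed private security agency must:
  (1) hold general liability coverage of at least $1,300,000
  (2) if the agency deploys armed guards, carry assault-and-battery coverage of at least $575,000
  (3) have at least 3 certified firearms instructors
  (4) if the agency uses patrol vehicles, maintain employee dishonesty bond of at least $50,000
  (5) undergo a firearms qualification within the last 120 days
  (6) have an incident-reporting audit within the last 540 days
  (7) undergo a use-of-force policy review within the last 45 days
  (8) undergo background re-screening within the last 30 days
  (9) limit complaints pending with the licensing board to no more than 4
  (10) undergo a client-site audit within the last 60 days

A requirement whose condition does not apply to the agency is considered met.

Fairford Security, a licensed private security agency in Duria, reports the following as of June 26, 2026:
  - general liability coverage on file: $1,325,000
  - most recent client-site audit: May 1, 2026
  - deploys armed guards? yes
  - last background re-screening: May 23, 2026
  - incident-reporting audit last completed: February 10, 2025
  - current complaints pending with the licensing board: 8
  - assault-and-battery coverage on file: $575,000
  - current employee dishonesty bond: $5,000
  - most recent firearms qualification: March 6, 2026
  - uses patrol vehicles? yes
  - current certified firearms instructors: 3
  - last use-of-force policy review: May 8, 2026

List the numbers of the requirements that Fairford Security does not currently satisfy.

4, 7, 8, 9

1. general liability coverage $1,325,000 ≥ $1,300,000 → met
2. condition 'deploys armed guards' holds; assault-and-battery coverage $575,000 ≥ $575,000 → met
3. certified firearms instructors 3 ≥ 3 → met
4. condition 'uses patrol vehicles' holds; employee dishonesty bond $5,000 < $50,000 → not met
5. firearms qualification 112 days ago vs limit 120 → met
6. incident-reporting audit 501 days ago vs limit 540 → met
7. use-of-force policy review 49 days ago vs limit 45 → not met
8. background re-screening 34 days ago vs limit 30 → not met
9. complaints pending with the licensing board 8 > 4 → not met
10. client-site audit 56 days ago vs limit 60 → met
Not met: 4, 7, 8, 9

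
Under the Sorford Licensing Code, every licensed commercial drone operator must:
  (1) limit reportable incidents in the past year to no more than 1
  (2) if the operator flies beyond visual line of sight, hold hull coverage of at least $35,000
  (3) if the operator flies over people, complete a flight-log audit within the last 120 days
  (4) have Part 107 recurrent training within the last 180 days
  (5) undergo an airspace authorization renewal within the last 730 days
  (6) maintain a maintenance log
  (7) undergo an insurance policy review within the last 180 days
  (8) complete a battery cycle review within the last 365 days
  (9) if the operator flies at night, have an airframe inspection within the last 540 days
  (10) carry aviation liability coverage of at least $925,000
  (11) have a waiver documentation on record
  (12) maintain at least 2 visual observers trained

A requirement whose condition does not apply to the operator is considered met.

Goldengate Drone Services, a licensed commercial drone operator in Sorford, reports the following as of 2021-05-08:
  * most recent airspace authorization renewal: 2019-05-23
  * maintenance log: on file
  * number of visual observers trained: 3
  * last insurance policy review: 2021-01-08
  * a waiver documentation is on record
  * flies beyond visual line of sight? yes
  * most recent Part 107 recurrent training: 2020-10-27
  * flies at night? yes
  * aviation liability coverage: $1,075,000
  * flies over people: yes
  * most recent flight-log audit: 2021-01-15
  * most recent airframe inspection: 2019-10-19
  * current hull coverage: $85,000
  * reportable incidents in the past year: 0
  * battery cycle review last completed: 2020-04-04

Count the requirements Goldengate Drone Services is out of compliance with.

1. reportable incidents in the past year 0 ≤ 1 → met
2. condition 'flies beyond visual line of sight' holds; hull coverage $85,000 ≥ $35,000 → met
3. condition 'flies over people' holds; flight-log audit 113 days ago vs limit 120 → met
4. Part 107 recurrent training 193 days ago vs limit 180 → not met
5. airspace authorization renewal 716 days ago vs limit 730 → met
6. maintenance log present → met
7. insurance policy review 120 days ago vs limit 180 → met
8. battery cycle review 399 days ago vs limit 365 → not met
9. condition 'flies at night' holds; airframe inspection 567 days ago vs limit 540 → not met
10. aviation liability coverage $1,075,000 ≥ $925,000 → met
11. waiver documentation present → met
12. visual observers trained 3 ≥ 2 → met
Not met: 3 of 12

3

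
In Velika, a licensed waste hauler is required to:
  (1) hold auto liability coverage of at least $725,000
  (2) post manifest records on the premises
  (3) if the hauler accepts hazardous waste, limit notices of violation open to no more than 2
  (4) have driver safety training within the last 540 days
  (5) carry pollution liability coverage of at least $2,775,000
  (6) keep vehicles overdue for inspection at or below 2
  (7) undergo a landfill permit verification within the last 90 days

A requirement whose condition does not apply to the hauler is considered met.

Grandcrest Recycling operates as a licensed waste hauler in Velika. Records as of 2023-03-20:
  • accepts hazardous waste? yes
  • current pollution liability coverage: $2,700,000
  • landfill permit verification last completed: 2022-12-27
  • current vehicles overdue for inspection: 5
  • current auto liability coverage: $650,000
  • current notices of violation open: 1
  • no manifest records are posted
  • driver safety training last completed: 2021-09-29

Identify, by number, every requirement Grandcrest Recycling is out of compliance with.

1. auto liability coverage $650,000 < $725,000 → not met
2. manifest records absent → not met
3. condition 'accepts hazardous waste' holds; notices of violation open 1 ≤ 2 → met
4. driver safety training 537 days ago vs limit 540 → met
5. pollution liability coverage $2,700,000 < $2,775,000 → not met
6. vehicles overdue for inspection 5 > 2 → not met
7. landfill permit verification 83 days ago vs limit 90 → met
Not met: 1, 2, 5, 6

1, 2, 5, 6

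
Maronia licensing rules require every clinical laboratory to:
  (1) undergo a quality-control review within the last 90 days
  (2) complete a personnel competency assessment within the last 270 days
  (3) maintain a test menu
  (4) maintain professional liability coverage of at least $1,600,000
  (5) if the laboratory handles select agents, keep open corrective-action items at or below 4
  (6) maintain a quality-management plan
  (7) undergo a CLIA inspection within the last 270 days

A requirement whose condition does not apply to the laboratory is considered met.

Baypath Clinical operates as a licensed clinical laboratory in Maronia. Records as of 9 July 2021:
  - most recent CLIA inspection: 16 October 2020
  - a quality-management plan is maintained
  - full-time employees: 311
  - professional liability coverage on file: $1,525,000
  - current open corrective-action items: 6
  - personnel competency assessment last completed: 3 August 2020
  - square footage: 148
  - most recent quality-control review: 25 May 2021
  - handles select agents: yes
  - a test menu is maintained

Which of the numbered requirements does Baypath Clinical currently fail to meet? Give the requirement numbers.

2, 4, 5

1. quality-control review 45 days ago vs limit 90 → met
2. personnel competency assessment 340 days ago vs limit 270 → not met
3. test menu present → met
4. professional liability coverage $1,525,000 < $1,600,000 → not met
5. condition 'handles select agents' holds; open corrective-action items 6 > 4 → not met
6. quality-management plan present → met
7. CLIA inspection 266 days ago vs limit 270 → met
Not met: 2, 4, 5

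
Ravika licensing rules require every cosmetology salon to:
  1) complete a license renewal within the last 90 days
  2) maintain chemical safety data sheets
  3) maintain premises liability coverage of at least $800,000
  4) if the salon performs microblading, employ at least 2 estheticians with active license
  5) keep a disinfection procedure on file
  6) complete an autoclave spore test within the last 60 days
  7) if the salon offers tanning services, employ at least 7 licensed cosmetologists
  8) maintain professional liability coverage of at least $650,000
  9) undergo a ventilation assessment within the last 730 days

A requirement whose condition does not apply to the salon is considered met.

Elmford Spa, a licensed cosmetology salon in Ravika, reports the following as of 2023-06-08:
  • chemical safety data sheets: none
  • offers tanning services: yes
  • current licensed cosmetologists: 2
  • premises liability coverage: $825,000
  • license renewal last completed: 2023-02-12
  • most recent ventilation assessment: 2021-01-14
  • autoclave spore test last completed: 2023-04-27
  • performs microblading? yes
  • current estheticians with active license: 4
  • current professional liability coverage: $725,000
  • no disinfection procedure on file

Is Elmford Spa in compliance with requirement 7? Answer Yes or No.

7. condition 'offers tanning services' holds; licensed cosmetologists 2 < 7 → not met

No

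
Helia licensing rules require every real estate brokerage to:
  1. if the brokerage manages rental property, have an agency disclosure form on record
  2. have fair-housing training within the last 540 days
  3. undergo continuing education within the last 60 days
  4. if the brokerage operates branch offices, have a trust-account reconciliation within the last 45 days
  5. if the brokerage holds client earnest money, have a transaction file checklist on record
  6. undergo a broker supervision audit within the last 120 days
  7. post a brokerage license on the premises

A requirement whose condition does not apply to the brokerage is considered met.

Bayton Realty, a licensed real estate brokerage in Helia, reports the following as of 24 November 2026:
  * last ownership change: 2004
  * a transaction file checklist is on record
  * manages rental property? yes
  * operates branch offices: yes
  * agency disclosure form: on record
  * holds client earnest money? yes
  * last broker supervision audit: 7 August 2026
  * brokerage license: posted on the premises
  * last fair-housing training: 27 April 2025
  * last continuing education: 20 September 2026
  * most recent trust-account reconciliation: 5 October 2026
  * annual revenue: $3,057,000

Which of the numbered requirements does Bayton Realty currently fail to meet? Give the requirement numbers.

2, 3, 4

1. condition 'manages rental property' holds; agency disclosure form present → met
2. fair-housing training 576 days ago vs limit 540 → not met
3. continuing education 65 days ago vs limit 60 → not met
4. condition 'operates branch offices' holds; trust-account reconciliation 50 days ago vs limit 45 → not met
5. condition 'holds client earnest money' holds; transaction file checklist present → met
6. broker supervision audit 109 days ago vs limit 120 → met
7. brokerage license present → met
Not met: 2, 3, 4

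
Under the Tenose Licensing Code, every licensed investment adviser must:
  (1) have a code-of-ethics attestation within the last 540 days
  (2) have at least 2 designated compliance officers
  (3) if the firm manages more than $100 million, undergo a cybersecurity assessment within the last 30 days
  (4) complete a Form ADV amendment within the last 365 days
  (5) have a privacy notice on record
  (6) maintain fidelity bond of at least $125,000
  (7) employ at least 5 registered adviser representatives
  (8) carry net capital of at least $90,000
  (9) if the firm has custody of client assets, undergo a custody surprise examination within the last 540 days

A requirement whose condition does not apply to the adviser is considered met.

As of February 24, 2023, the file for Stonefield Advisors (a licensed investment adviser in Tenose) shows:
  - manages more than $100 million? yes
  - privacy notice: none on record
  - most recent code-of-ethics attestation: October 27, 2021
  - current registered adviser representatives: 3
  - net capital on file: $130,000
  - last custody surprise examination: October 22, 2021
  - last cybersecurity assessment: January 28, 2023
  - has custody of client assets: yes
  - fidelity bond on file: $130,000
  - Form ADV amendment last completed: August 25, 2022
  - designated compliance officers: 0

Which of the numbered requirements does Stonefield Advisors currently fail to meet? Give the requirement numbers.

1. code-of-ethics attestation 485 days ago vs limit 540 → met
2. designated compliance officers 0 < 2 → not met
3. condition 'manages more than $100 million' holds; cybersecurity assessment 27 days ago vs limit 30 → met
4. Form ADV amendment 183 days ago vs limit 365 → met
5. privacy notice absent → not met
6. fidelity bond $130,000 ≥ $125,000 → met
7. registered adviser representatives 3 < 5 → not met
8. net capital $130,000 ≥ $90,000 → met
9. condition 'has custody of client assets' holds; custody surprise examination 490 days ago vs limit 540 → met
Not met: 2, 5, 7

2, 5, 7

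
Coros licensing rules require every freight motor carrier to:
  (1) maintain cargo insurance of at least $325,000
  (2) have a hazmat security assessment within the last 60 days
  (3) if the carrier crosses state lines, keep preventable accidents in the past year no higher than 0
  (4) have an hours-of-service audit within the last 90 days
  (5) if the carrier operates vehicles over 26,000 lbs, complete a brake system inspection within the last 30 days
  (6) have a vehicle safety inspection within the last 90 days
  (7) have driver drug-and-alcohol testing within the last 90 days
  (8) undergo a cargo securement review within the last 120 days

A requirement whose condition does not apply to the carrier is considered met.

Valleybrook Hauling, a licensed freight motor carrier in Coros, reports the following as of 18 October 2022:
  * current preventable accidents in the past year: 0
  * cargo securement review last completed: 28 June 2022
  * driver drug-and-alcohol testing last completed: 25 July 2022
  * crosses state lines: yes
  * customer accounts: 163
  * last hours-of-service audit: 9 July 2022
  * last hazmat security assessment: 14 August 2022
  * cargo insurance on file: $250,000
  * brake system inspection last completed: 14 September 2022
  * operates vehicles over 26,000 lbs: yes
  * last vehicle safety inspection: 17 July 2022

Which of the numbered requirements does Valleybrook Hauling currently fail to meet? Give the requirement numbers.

1, 2, 4, 5, 6

1. cargo insurance $250,000 < $325,000 → not met
2. hazmat security assessment 65 days ago vs limit 60 → not met
3. condition 'crosses state lines' holds; preventable accidents in the past year 0 ≤ 0 → met
4. hours-of-service audit 101 days ago vs limit 90 → not met
5. condition 'operates vehicles over 26,000 lbs' holds; brake system inspection 34 days ago vs limit 30 → not met
6. vehicle safety inspection 93 days ago vs limit 90 → not met
7. driver drug-and-alcohol testing 85 days ago vs limit 90 → met
8. cargo securement review 112 days ago vs limit 120 → met
Not met: 1, 2, 4, 5, 6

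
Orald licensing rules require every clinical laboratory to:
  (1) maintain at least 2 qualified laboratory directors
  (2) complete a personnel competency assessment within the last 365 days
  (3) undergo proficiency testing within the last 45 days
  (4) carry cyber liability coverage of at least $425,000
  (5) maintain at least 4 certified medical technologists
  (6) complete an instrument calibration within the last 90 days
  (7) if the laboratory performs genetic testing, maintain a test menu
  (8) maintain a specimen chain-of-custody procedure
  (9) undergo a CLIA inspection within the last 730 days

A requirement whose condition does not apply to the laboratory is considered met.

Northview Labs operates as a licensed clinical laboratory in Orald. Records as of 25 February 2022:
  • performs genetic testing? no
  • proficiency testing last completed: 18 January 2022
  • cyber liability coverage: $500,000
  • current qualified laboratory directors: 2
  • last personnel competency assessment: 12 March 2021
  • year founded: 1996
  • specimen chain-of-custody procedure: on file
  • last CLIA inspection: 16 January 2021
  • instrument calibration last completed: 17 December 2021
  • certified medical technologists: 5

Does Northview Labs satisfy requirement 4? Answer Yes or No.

Yes

4. cyber liability coverage $500,000 ≥ $425,000 → met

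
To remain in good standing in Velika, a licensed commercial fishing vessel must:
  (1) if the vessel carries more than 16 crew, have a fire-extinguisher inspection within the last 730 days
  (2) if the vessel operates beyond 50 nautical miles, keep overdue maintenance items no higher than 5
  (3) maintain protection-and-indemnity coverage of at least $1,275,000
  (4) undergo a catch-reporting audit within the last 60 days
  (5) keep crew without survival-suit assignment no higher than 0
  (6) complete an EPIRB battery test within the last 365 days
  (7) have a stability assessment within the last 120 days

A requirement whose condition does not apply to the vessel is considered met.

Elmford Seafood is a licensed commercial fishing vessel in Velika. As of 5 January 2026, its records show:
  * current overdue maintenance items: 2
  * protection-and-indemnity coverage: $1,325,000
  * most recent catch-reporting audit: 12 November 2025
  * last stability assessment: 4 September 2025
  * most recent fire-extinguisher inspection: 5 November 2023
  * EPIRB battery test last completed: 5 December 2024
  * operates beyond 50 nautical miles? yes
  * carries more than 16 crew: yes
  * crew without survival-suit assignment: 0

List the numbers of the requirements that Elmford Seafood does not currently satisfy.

1, 6, 7

1. condition 'carries more than 16 crew' holds; fire-extinguisher inspection 792 days ago vs limit 730 → not met
2. condition 'operates beyond 50 nautical miles' holds; overdue maintenance items 2 ≤ 5 → met
3. protection-and-indemnity coverage $1,325,000 ≥ $1,275,000 → met
4. catch-reporting audit 54 days ago vs limit 60 → met
5. crew without survival-suit assignment 0 ≤ 0 → met
6. EPIRB battery test 396 days ago vs limit 365 → not met
7. stability assessment 123 days ago vs limit 120 → not met
Not met: 1, 6, 7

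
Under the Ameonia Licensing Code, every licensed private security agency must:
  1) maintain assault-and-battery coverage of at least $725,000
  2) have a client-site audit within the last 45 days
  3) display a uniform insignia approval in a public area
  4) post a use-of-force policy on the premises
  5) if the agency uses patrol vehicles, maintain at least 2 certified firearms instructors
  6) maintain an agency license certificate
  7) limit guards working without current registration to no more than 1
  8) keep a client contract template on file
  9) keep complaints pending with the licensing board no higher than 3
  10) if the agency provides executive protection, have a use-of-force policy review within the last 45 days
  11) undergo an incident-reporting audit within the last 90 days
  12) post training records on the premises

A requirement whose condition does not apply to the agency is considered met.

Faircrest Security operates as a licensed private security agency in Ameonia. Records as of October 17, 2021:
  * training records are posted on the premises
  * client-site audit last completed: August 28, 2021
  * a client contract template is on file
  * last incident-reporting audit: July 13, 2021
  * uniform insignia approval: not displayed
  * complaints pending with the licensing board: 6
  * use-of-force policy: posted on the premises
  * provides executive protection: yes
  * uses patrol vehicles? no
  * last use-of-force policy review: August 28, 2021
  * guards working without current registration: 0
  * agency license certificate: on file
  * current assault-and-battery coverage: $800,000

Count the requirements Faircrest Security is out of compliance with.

1. assault-and-battery coverage $800,000 ≥ $725,000 → met
2. client-site audit 50 days ago vs limit 45 → not met
3. uniform insignia approval absent → not met
4. use-of-force policy present → met
5. condition 'uses patrol vehicles' does not hold → requirement n/a → met
6. agency license certificate present → met
7. guards working without current registration 0 ≤ 1 → met
8. client contract template present → met
9. complaints pending with the licensing board 6 > 3 → not met
10. condition 'provides executive protection' holds; use-of-force policy review 50 days ago vs limit 45 → not met
11. incident-reporting audit 96 days ago vs limit 90 → not met
12. training records present → met
Not met: 5 of 12

5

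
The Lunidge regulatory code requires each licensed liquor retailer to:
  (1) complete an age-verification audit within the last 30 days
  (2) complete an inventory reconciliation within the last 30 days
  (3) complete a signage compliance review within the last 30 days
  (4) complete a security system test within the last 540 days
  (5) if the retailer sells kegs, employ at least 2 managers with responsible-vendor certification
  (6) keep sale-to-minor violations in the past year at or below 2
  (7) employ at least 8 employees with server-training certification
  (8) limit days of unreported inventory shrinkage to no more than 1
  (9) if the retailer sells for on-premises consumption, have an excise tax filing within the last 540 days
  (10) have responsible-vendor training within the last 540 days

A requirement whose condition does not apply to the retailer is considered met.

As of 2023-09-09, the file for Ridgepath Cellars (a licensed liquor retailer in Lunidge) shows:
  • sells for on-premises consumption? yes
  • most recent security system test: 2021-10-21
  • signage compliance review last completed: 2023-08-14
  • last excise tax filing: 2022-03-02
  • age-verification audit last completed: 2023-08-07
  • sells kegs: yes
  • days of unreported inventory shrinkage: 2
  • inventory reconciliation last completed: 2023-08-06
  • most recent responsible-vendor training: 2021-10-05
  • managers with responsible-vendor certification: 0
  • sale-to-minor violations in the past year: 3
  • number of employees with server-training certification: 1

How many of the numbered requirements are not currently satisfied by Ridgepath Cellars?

9

1. age-verification audit 33 days ago vs limit 30 → not met
2. inventory reconciliation 34 days ago vs limit 30 → not met
3. signage compliance review 26 days ago vs limit 30 → met
4. security system test 688 days ago vs limit 540 → not met
5. condition 'sells kegs' holds; managers with responsible-vendor certification 0 < 2 → not met
6. sale-to-minor violations in the past year 3 > 2 → not met
7. employees with server-training certification 1 < 8 → not met
8. days of unreported inventory shrinkage 2 > 1 → not met
9. condition 'sells for on-premises consumption' holds; excise tax filing 556 days ago vs limit 540 → not met
10. responsible-vendor training 704 days ago vs limit 540 → not met
Not met: 9 of 10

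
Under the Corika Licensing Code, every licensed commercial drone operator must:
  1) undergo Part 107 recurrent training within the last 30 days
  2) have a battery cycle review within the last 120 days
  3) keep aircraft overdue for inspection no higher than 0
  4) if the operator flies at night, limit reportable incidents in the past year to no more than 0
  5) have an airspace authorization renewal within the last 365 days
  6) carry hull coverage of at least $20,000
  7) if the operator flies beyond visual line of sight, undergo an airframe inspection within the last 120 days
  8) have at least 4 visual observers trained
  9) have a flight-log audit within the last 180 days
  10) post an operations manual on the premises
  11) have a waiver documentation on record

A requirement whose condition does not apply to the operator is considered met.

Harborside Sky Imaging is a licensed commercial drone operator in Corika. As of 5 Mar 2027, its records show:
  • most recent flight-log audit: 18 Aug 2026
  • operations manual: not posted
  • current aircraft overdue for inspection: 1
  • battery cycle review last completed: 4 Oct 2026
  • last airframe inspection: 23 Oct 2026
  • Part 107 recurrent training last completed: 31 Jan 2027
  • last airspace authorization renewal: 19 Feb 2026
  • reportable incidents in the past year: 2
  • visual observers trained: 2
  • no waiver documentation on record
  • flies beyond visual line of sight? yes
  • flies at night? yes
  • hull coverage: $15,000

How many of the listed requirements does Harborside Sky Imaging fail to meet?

1. Part 107 recurrent training 33 days ago vs limit 30 → not met
2. battery cycle review 152 days ago vs limit 120 → not met
3. aircraft overdue for inspection 1 > 0 → not met
4. condition 'flies at night' holds; reportable incidents in the past year 2 > 0 → not met
5. airspace authorization renewal 379 days ago vs limit 365 → not met
6. hull coverage $15,000 < $20,000 → not met
7. condition 'flies beyond visual line of sight' holds; airframe inspection 133 days ago vs limit 120 → not met
8. visual observers trained 2 < 4 → not met
9. flight-log audit 199 days ago vs limit 180 → not met
10. operations manual absent → not met
11. waiver documentation absent → not met
Not met: 11 of 11

11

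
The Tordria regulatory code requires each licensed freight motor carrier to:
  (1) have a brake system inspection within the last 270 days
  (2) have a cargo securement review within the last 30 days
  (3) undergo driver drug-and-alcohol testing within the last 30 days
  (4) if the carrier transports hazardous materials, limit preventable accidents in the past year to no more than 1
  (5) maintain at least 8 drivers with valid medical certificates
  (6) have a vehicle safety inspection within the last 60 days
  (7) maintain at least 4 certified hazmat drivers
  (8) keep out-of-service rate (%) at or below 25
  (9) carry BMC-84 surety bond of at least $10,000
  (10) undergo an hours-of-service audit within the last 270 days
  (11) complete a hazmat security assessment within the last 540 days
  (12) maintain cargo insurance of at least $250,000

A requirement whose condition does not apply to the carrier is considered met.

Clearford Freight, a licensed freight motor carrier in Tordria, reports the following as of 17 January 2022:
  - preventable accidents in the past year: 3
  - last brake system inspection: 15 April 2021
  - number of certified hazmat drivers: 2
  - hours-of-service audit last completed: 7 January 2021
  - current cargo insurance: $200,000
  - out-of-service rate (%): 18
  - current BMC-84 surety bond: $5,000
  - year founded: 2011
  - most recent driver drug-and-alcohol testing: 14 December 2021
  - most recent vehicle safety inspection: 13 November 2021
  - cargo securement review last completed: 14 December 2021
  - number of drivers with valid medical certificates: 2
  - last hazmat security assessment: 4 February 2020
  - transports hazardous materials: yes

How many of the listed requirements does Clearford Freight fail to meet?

11

1. brake system inspection 277 days ago vs limit 270 → not met
2. cargo securement review 34 days ago vs limit 30 → not met
3. driver drug-and-alcohol testing 34 days ago vs limit 30 → not met
4. condition 'transports hazardous materials' holds; preventable accidents in the past year 3 > 1 → not met
5. drivers with valid medical certificates 2 < 8 → not met
6. vehicle safety inspection 65 days ago vs limit 60 → not met
7. certified hazmat drivers 2 < 4 → not met
8. out-of-service rate (%) 18 ≤ 25 → met
9. BMC-84 surety bond $5,000 < $10,000 → not met
10. hours-of-service audit 375 days ago vs limit 270 → not met
11. hazmat security assessment 713 days ago vs limit 540 → not met
12. cargo insurance $200,000 < $250,000 → not met
Not met: 11 of 12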